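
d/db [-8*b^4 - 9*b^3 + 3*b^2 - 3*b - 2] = -32*b^3 - 27*b^2 + 6*b - 3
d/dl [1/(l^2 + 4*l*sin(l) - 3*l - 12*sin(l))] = (-4*l*cos(l) - 2*l - 4*sin(l) + 12*cos(l) + 3)/((l - 3)^2*(l + 4*sin(l))^2)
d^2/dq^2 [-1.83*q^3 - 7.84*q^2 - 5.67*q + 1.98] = -10.98*q - 15.68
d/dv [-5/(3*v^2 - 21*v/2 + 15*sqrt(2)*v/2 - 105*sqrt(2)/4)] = 40*(4*v - 7 + 5*sqrt(2))/(3*(4*v^2 - 14*v + 10*sqrt(2)*v - 35*sqrt(2))^2)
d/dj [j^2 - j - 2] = 2*j - 1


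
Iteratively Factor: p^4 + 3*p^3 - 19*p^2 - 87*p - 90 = (p + 3)*(p^3 - 19*p - 30) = (p - 5)*(p + 3)*(p^2 + 5*p + 6) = (p - 5)*(p + 3)^2*(p + 2)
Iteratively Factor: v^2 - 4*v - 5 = (v + 1)*(v - 5)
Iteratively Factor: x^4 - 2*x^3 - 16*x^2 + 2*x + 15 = (x - 1)*(x^3 - x^2 - 17*x - 15) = (x - 1)*(x + 3)*(x^2 - 4*x - 5) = (x - 1)*(x + 1)*(x + 3)*(x - 5)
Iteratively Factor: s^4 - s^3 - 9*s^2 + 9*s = (s - 3)*(s^3 + 2*s^2 - 3*s) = s*(s - 3)*(s^2 + 2*s - 3) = s*(s - 3)*(s + 3)*(s - 1)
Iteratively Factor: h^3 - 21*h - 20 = (h + 4)*(h^2 - 4*h - 5) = (h - 5)*(h + 4)*(h + 1)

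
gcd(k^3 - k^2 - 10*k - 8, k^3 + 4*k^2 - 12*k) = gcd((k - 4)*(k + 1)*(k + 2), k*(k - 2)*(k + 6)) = 1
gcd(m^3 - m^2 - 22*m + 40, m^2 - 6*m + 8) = m^2 - 6*m + 8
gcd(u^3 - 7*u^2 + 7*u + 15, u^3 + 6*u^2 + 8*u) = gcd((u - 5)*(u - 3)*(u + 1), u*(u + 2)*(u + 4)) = 1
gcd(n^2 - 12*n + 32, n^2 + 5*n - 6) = 1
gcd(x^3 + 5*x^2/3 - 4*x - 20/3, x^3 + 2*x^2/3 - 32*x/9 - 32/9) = x - 2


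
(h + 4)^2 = h^2 + 8*h + 16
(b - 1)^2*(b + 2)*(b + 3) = b^4 + 3*b^3 - 3*b^2 - 7*b + 6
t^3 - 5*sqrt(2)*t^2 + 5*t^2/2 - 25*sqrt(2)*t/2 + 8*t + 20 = (t + 5/2)*(t - 4*sqrt(2))*(t - sqrt(2))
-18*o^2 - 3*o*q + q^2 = (-6*o + q)*(3*o + q)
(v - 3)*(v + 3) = v^2 - 9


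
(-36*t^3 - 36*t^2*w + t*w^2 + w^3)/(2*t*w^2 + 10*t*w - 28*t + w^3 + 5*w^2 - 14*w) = (-36*t^3 - 36*t^2*w + t*w^2 + w^3)/(2*t*w^2 + 10*t*w - 28*t + w^3 + 5*w^2 - 14*w)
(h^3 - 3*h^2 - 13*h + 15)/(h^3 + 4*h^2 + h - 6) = (h - 5)/(h + 2)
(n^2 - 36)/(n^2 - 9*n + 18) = (n + 6)/(n - 3)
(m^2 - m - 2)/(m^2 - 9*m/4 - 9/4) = 4*(-m^2 + m + 2)/(-4*m^2 + 9*m + 9)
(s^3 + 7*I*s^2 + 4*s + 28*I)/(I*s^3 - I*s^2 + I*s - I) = (-I*s^3 + 7*s^2 - 4*I*s + 28)/(s^3 - s^2 + s - 1)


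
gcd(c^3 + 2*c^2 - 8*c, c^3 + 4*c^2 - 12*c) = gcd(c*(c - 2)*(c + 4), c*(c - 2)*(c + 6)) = c^2 - 2*c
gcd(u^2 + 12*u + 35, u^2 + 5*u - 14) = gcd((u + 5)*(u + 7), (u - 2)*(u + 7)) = u + 7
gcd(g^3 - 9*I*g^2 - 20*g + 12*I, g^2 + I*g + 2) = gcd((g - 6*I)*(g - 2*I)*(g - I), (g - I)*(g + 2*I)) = g - I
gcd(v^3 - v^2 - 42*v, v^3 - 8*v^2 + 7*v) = v^2 - 7*v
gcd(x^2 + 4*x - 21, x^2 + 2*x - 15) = x - 3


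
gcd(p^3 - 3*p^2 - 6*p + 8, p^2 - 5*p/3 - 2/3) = 1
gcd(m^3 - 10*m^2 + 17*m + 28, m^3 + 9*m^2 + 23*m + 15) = m + 1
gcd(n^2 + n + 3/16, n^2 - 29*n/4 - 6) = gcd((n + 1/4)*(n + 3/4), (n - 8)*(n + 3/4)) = n + 3/4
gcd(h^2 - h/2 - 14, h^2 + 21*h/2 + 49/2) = h + 7/2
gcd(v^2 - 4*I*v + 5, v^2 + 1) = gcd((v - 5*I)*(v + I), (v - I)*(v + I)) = v + I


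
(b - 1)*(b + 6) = b^2 + 5*b - 6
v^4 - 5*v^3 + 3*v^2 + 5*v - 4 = (v - 4)*(v - 1)^2*(v + 1)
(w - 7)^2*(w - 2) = w^3 - 16*w^2 + 77*w - 98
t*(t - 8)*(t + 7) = t^3 - t^2 - 56*t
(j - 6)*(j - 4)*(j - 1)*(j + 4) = j^4 - 7*j^3 - 10*j^2 + 112*j - 96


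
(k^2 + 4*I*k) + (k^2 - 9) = 2*k^2 + 4*I*k - 9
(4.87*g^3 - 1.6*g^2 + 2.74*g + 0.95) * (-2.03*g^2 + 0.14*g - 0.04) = -9.8861*g^5 + 3.9298*g^4 - 5.981*g^3 - 1.4809*g^2 + 0.0234*g - 0.038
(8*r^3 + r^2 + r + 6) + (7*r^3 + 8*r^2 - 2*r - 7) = 15*r^3 + 9*r^2 - r - 1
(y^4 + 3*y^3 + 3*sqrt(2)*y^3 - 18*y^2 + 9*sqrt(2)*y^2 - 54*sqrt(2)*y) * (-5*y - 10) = -5*y^5 - 25*y^4 - 15*sqrt(2)*y^4 - 75*sqrt(2)*y^3 + 60*y^3 + 180*y^2 + 180*sqrt(2)*y^2 + 540*sqrt(2)*y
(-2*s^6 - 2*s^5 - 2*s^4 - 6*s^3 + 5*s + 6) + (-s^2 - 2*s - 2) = -2*s^6 - 2*s^5 - 2*s^4 - 6*s^3 - s^2 + 3*s + 4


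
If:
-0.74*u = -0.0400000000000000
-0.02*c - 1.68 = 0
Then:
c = -84.00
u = 0.05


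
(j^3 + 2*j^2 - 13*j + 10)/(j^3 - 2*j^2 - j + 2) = (j + 5)/(j + 1)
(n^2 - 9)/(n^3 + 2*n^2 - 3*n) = (n - 3)/(n*(n - 1))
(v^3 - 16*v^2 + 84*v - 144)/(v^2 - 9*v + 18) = (v^2 - 10*v + 24)/(v - 3)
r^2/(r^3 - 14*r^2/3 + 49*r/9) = 9*r/(9*r^2 - 42*r + 49)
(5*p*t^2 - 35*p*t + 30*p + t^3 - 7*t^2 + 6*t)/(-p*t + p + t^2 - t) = (-5*p*t + 30*p - t^2 + 6*t)/(p - t)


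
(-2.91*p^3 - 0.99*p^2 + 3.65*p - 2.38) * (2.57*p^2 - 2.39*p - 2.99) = -7.4787*p^5 + 4.4106*p^4 + 20.4475*p^3 - 11.88*p^2 - 5.2253*p + 7.1162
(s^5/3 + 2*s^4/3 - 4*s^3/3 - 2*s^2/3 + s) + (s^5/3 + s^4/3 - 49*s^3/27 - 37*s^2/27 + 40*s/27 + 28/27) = 2*s^5/3 + s^4 - 85*s^3/27 - 55*s^2/27 + 67*s/27 + 28/27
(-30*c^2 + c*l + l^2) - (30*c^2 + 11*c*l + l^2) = -60*c^2 - 10*c*l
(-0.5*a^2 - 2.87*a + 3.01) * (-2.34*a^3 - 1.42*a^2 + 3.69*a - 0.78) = 1.17*a^5 + 7.4258*a^4 - 4.813*a^3 - 14.4745*a^2 + 13.3455*a - 2.3478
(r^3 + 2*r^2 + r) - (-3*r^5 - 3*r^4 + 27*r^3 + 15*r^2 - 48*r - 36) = 3*r^5 + 3*r^4 - 26*r^3 - 13*r^2 + 49*r + 36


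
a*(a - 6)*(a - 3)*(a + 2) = a^4 - 7*a^3 + 36*a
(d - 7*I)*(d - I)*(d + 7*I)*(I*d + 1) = I*d^4 + 2*d^3 + 48*I*d^2 + 98*d - 49*I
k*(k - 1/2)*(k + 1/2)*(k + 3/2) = k^4 + 3*k^3/2 - k^2/4 - 3*k/8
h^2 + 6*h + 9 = (h + 3)^2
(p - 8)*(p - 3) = p^2 - 11*p + 24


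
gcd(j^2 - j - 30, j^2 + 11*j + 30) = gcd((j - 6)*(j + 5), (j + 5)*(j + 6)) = j + 5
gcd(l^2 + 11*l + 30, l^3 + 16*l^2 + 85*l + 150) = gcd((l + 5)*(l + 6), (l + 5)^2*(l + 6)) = l^2 + 11*l + 30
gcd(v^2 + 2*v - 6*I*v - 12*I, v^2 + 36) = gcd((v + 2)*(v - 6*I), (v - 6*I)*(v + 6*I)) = v - 6*I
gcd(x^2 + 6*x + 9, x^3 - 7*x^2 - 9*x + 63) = x + 3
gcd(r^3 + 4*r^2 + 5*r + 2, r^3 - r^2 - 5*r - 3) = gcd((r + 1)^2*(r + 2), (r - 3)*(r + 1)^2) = r^2 + 2*r + 1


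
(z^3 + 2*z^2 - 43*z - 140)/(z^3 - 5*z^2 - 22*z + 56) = (z + 5)/(z - 2)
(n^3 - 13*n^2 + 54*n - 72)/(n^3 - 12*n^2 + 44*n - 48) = (n - 3)/(n - 2)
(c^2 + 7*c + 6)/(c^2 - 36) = (c + 1)/(c - 6)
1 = 1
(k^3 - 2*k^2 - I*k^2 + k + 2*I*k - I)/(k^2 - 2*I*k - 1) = (k^2 - 2*k + 1)/(k - I)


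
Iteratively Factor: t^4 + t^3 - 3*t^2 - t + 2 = (t + 1)*(t^3 - 3*t + 2) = (t - 1)*(t + 1)*(t^2 + t - 2) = (t - 1)*(t + 1)*(t + 2)*(t - 1)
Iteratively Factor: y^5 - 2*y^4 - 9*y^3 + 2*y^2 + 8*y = (y - 4)*(y^4 + 2*y^3 - y^2 - 2*y) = (y - 4)*(y - 1)*(y^3 + 3*y^2 + 2*y) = y*(y - 4)*(y - 1)*(y^2 + 3*y + 2) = y*(y - 4)*(y - 1)*(y + 1)*(y + 2)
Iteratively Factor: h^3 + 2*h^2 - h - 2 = (h + 1)*(h^2 + h - 2) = (h + 1)*(h + 2)*(h - 1)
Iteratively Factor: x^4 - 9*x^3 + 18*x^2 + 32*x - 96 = (x - 4)*(x^3 - 5*x^2 - 2*x + 24) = (x - 4)*(x - 3)*(x^2 - 2*x - 8) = (x - 4)*(x - 3)*(x + 2)*(x - 4)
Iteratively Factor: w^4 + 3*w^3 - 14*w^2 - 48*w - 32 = (w + 1)*(w^3 + 2*w^2 - 16*w - 32) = (w - 4)*(w + 1)*(w^2 + 6*w + 8) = (w - 4)*(w + 1)*(w + 2)*(w + 4)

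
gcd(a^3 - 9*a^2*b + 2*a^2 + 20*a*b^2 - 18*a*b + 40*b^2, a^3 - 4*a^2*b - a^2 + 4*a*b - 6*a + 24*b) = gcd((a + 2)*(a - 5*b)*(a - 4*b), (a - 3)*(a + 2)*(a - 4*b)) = a^2 - 4*a*b + 2*a - 8*b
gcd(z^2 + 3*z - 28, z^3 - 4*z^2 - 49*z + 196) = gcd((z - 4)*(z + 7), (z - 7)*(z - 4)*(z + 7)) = z^2 + 3*z - 28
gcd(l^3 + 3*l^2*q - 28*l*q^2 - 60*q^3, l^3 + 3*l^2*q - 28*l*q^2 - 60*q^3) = -l^3 - 3*l^2*q + 28*l*q^2 + 60*q^3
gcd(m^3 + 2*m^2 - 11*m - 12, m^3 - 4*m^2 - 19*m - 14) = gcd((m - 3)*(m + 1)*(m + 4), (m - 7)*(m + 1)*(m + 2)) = m + 1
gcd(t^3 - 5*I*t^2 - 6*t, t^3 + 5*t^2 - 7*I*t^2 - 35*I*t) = t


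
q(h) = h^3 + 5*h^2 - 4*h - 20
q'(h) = 3*h^2 + 10*h - 4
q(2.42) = 13.77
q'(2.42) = 37.77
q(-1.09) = -10.99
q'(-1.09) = -11.34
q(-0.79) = -14.21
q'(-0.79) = -10.03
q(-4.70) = 5.43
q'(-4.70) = 15.27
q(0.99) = -18.09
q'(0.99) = 8.84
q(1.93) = -1.91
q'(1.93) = 26.47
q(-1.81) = -2.31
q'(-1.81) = -12.27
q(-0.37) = -17.89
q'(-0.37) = -7.29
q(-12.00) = -980.00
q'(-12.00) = 308.00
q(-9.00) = -308.00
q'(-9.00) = 149.00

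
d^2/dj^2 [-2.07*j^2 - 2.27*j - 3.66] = -4.14000000000000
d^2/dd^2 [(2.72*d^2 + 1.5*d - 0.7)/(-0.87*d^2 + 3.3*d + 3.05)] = (-17.88894*d^3 - 40.12614*d^2 - 35.9397*d - 1.44970000000001)/(0.658503*d^6 - 7.49331*d^5 + 21.497265*d^4 + 16.6023*d^3 - 75.363975*d^2 - 92.09475*d - 28.372625)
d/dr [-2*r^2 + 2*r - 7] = 2 - 4*r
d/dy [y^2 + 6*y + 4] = 2*y + 6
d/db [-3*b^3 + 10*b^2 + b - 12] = -9*b^2 + 20*b + 1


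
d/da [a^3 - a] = 3*a^2 - 1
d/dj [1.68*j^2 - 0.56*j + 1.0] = 3.36*j - 0.56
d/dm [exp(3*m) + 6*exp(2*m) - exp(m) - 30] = (3*exp(2*m) + 12*exp(m) - 1)*exp(m)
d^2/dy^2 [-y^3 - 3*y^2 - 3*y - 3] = -6*y - 6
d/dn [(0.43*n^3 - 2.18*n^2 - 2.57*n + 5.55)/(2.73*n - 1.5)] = (2.3478*n^3 - 7.8864*n^2 + 6.54*n - 11.2965)/(7.4529*n^2 - 8.19*n + 2.25)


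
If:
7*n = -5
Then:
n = -5/7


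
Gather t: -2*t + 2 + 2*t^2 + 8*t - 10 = 2*t^2 + 6*t - 8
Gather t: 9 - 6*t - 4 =5 - 6*t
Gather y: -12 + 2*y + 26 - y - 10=y + 4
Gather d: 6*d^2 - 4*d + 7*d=6*d^2 + 3*d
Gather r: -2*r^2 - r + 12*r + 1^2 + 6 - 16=-2*r^2 + 11*r - 9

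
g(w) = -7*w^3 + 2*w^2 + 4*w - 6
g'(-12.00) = -3068.00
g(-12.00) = 12330.00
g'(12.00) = -2972.00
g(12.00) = -11766.00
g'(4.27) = -361.81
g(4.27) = -497.44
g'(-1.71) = -64.25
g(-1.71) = 28.01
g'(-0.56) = -4.83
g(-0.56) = -6.38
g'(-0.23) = 1.97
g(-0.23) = -6.73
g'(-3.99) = -346.28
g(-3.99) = 454.53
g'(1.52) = -38.44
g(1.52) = -19.88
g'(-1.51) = -49.92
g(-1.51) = 16.62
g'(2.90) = -161.01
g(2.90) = -148.30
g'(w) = -21*w^2 + 4*w + 4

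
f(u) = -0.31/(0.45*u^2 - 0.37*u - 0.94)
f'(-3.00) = -0.05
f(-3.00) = -0.07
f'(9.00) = 0.00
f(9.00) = -0.01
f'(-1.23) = -11.93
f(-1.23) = -1.58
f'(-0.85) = -3.90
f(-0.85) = 1.03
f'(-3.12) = -0.05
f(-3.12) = -0.07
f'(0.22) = -0.05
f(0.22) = 0.31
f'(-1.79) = -0.45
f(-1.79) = -0.27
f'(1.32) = 0.61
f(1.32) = 0.48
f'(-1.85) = -0.38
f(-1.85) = -0.24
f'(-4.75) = -0.01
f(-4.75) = -0.03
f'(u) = -0.31*(0.37 - 0.9*u)/(0.45*u^2 - 0.37*u - 0.94)^2 = (0.279*u - 0.1147)/(-0.45*u^2 + 0.37*u + 0.94)^2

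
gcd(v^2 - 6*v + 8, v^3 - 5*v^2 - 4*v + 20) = v - 2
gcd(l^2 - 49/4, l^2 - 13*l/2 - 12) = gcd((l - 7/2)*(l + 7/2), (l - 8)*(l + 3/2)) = 1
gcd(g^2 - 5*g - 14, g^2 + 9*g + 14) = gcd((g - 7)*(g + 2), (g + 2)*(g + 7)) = g + 2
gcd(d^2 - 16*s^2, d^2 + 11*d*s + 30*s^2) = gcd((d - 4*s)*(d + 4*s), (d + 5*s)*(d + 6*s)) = 1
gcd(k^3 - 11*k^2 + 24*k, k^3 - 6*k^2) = k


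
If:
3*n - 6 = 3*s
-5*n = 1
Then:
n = -1/5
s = -11/5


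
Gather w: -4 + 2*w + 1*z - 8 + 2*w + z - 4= 4*w + 2*z - 16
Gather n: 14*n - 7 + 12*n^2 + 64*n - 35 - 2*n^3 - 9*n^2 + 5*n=-2*n^3 + 3*n^2 + 83*n - 42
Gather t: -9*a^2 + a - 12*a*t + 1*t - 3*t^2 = -9*a^2 + a - 3*t^2 + t*(1 - 12*a)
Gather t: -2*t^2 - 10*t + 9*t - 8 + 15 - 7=-2*t^2 - t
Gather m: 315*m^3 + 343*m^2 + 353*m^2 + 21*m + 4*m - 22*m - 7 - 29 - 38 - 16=315*m^3 + 696*m^2 + 3*m - 90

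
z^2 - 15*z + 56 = (z - 8)*(z - 7)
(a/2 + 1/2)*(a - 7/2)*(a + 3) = a^3/2 + a^2/4 - 11*a/2 - 21/4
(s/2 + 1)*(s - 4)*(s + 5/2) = s^3/2 + s^2/4 - 13*s/2 - 10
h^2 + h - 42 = (h - 6)*(h + 7)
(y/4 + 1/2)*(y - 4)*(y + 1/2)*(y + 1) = y^4/4 - y^3/8 - 21*y^2/8 - 13*y/4 - 1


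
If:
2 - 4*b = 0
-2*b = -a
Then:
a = 1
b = 1/2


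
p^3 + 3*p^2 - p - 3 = (p - 1)*(p + 1)*(p + 3)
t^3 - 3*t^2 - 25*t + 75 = (t - 5)*(t - 3)*(t + 5)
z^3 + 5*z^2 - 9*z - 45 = (z - 3)*(z + 3)*(z + 5)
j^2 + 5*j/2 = j*(j + 5/2)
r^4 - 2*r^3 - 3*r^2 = r^2*(r - 3)*(r + 1)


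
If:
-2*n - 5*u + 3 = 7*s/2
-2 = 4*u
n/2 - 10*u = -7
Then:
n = -24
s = 107/7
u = -1/2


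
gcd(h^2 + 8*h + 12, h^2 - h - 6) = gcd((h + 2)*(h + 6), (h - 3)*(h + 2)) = h + 2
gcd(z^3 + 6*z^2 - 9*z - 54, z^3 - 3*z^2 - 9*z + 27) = z^2 - 9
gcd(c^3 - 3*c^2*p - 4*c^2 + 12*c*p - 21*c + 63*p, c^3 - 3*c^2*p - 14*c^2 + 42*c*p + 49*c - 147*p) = -c^2 + 3*c*p + 7*c - 21*p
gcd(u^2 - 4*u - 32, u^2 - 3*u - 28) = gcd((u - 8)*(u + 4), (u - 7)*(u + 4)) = u + 4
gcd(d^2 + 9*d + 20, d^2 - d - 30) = d + 5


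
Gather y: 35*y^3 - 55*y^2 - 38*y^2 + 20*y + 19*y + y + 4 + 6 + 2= 35*y^3 - 93*y^2 + 40*y + 12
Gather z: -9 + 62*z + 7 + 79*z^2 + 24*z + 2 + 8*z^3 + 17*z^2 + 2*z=8*z^3 + 96*z^2 + 88*z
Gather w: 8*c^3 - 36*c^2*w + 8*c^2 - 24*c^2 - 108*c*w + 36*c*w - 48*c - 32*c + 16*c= 8*c^3 - 16*c^2 - 64*c + w*(-36*c^2 - 72*c)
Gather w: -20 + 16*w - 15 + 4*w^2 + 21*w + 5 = 4*w^2 + 37*w - 30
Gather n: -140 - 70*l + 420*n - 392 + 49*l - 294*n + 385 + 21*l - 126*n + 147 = 0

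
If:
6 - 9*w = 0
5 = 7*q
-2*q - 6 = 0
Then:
No Solution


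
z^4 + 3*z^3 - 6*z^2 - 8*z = z*(z - 2)*(z + 1)*(z + 4)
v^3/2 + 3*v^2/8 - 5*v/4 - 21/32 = (v/2 + 1/4)*(v - 3/2)*(v + 7/4)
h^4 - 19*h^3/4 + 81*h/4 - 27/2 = (h - 3)^2*(h - 3/4)*(h + 2)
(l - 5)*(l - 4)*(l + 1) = l^3 - 8*l^2 + 11*l + 20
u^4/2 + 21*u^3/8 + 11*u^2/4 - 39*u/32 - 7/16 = (u/2 + 1)*(u - 1/2)*(u + 1/4)*(u + 7/2)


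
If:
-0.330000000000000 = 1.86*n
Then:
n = -0.18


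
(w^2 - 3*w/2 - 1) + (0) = w^2 - 3*w/2 - 1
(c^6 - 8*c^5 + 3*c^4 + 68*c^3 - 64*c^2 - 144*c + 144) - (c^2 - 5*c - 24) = c^6 - 8*c^5 + 3*c^4 + 68*c^3 - 65*c^2 - 139*c + 168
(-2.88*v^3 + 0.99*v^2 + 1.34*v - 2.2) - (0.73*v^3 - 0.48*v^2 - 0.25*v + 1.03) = -3.61*v^3 + 1.47*v^2 + 1.59*v - 3.23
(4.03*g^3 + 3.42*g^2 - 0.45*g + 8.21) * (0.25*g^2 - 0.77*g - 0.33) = 1.0075*g^5 - 2.2481*g^4 - 4.0758*g^3 + 1.2704*g^2 - 6.1732*g - 2.7093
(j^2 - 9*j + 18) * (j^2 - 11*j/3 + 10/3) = j^4 - 38*j^3/3 + 163*j^2/3 - 96*j + 60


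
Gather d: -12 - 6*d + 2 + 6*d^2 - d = 6*d^2 - 7*d - 10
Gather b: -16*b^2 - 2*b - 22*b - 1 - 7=-16*b^2 - 24*b - 8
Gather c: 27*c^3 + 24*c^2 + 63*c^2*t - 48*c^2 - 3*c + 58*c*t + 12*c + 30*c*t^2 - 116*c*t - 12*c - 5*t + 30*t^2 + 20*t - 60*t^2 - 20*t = 27*c^3 + c^2*(63*t - 24) + c*(30*t^2 - 58*t - 3) - 30*t^2 - 5*t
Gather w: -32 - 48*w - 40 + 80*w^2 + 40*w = 80*w^2 - 8*w - 72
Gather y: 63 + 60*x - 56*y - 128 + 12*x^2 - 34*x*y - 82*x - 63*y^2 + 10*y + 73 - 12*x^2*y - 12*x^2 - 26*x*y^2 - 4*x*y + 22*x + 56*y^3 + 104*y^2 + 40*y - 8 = 56*y^3 + y^2*(41 - 26*x) + y*(-12*x^2 - 38*x - 6)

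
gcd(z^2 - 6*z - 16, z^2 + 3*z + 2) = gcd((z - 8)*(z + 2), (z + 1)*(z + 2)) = z + 2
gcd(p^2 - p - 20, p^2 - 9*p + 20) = p - 5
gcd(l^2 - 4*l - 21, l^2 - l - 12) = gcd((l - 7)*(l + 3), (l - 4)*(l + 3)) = l + 3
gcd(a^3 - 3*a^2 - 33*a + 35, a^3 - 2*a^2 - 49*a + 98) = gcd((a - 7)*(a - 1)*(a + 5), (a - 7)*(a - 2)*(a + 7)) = a - 7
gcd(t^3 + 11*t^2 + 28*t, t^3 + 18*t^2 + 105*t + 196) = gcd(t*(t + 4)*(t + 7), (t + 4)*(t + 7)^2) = t^2 + 11*t + 28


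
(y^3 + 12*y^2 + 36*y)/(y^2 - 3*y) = (y^2 + 12*y + 36)/(y - 3)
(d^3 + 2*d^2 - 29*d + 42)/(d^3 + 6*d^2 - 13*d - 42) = (d - 2)/(d + 2)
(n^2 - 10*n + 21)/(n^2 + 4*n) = (n^2 - 10*n + 21)/(n*(n + 4))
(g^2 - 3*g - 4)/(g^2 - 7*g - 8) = (g - 4)/(g - 8)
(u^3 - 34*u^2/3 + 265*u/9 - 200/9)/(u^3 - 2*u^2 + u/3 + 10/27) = 3*(3*u^2 - 29*u + 40)/(9*u^2 - 3*u - 2)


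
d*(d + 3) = d^2 + 3*d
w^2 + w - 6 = (w - 2)*(w + 3)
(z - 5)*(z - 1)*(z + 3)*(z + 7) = z^4 + 4*z^3 - 34*z^2 - 76*z + 105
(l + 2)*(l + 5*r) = l^2 + 5*l*r + 2*l + 10*r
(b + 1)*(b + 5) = b^2 + 6*b + 5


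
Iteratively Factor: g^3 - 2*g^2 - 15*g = (g + 3)*(g^2 - 5*g) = (g - 5)*(g + 3)*(g)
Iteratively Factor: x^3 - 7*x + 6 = (x + 3)*(x^2 - 3*x + 2) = (x - 1)*(x + 3)*(x - 2)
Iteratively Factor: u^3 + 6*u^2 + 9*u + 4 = (u + 1)*(u^2 + 5*u + 4) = (u + 1)^2*(u + 4)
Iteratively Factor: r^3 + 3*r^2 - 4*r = (r + 4)*(r^2 - r) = r*(r + 4)*(r - 1)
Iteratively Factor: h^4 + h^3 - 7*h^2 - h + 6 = (h + 3)*(h^3 - 2*h^2 - h + 2) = (h - 2)*(h + 3)*(h^2 - 1) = (h - 2)*(h - 1)*(h + 3)*(h + 1)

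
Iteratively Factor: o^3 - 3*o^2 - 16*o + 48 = (o - 4)*(o^2 + o - 12) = (o - 4)*(o + 4)*(o - 3)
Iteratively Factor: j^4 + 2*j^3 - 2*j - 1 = (j + 1)*(j^3 + j^2 - j - 1) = (j + 1)^2*(j^2 - 1) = (j - 1)*(j + 1)^2*(j + 1)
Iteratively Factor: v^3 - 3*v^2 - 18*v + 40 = (v - 2)*(v^2 - v - 20) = (v - 5)*(v - 2)*(v + 4)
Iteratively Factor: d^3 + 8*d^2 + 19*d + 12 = (d + 3)*(d^2 + 5*d + 4) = (d + 1)*(d + 3)*(d + 4)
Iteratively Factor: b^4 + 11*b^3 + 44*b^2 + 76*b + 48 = (b + 3)*(b^3 + 8*b^2 + 20*b + 16) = (b + 2)*(b + 3)*(b^2 + 6*b + 8) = (b + 2)^2*(b + 3)*(b + 4)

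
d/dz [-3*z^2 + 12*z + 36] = 12 - 6*z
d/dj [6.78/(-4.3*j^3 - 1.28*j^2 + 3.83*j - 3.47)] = (87.462*j^2 + 17.3568*j - 25.9674)/(4.3*j^3 + 1.28*j^2 - 3.83*j + 3.47)^2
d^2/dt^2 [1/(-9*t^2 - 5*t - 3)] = 2*(81*t^2 + 45*t - (18*t + 5)^2 + 27)/(9*t^2 + 5*t + 3)^3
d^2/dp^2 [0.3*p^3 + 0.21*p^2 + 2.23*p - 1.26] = 1.8*p + 0.42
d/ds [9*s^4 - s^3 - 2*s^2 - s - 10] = 36*s^3 - 3*s^2 - 4*s - 1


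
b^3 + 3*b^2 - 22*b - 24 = (b - 4)*(b + 1)*(b + 6)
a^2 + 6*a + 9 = (a + 3)^2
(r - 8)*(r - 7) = r^2 - 15*r + 56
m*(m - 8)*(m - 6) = m^3 - 14*m^2 + 48*m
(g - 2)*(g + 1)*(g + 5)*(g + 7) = g^4 + 11*g^3 + 21*g^2 - 59*g - 70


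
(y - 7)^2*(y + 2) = y^3 - 12*y^2 + 21*y + 98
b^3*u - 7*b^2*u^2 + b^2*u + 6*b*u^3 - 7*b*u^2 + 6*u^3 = (b - 6*u)*(b - u)*(b*u + u)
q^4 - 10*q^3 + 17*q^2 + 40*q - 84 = (q - 7)*(q - 3)*(q - 2)*(q + 2)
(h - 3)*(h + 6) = h^2 + 3*h - 18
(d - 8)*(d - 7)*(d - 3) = d^3 - 18*d^2 + 101*d - 168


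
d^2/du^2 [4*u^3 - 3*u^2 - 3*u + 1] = 24*u - 6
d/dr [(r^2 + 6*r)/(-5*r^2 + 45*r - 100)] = (3*r^2 - 8*r - 24)/(r^4 - 18*r^3 + 121*r^2 - 360*r + 400)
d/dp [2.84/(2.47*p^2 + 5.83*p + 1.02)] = (-14.0296*p - 16.5572)/(2.47*p^2 + 5.83*p + 1.02)^2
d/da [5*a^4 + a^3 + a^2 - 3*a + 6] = 20*a^3 + 3*a^2 + 2*a - 3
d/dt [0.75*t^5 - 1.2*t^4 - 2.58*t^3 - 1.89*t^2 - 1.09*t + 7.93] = 3.75*t^4 - 4.8*t^3 - 7.74*t^2 - 3.78*t - 1.09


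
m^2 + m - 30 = (m - 5)*(m + 6)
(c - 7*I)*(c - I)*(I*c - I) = I*c^3 + 8*c^2 - I*c^2 - 8*c - 7*I*c + 7*I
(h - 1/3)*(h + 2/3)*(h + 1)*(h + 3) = h^4 + 13*h^3/3 + 37*h^2/9 + h/9 - 2/3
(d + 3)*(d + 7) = d^2 + 10*d + 21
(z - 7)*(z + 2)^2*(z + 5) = z^4 + 2*z^3 - 39*z^2 - 148*z - 140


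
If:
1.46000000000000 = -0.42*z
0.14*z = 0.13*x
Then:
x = -3.74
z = -3.48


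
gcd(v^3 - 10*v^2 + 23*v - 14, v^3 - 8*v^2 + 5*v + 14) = v^2 - 9*v + 14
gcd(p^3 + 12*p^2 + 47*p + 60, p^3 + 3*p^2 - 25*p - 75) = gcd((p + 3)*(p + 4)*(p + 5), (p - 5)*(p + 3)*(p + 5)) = p^2 + 8*p + 15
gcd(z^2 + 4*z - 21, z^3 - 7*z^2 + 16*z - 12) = z - 3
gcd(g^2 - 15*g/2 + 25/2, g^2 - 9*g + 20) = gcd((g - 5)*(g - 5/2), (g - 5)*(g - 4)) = g - 5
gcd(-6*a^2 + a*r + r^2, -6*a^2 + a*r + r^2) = -6*a^2 + a*r + r^2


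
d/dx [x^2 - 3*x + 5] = 2*x - 3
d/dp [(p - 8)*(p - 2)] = 2*p - 10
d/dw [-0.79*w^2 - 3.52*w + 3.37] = -1.58*w - 3.52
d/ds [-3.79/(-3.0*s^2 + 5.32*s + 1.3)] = (20.1628 - 22.74*s)/(-3.0*s^2 + 5.32*s + 1.3)^2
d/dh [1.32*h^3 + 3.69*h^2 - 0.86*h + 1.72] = 3.96*h^2 + 7.38*h - 0.86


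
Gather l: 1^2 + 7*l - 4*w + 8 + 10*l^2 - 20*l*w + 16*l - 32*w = 10*l^2 + l*(23 - 20*w) - 36*w + 9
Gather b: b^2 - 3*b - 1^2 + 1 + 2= b^2 - 3*b + 2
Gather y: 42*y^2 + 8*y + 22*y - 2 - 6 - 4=42*y^2 + 30*y - 12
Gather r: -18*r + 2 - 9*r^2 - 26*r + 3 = -9*r^2 - 44*r + 5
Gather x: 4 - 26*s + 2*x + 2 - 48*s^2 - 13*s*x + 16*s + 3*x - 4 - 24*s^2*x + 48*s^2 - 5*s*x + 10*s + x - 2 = x*(-24*s^2 - 18*s + 6)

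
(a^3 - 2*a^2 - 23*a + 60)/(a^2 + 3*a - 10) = (a^2 - 7*a + 12)/(a - 2)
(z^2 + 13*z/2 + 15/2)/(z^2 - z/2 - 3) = (z + 5)/(z - 2)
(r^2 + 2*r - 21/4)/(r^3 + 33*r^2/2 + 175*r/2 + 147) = (r - 3/2)/(r^2 + 13*r + 42)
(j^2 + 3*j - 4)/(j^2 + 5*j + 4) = (j - 1)/(j + 1)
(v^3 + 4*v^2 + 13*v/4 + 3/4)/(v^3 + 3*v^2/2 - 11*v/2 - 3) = (v + 1/2)/(v - 2)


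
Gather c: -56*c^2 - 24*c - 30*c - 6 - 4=-56*c^2 - 54*c - 10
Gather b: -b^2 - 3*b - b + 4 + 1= -b^2 - 4*b + 5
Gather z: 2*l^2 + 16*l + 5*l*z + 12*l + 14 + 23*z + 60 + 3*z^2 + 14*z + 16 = 2*l^2 + 28*l + 3*z^2 + z*(5*l + 37) + 90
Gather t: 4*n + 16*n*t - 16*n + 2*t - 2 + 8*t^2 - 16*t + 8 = -12*n + 8*t^2 + t*(16*n - 14) + 6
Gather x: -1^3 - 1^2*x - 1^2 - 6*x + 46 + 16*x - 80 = 9*x - 36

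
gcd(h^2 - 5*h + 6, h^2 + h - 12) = h - 3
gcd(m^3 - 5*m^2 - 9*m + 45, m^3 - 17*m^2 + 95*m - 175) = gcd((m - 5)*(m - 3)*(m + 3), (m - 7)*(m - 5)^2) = m - 5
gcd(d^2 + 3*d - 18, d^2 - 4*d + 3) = d - 3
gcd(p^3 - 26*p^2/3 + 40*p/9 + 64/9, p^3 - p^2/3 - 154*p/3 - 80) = p - 8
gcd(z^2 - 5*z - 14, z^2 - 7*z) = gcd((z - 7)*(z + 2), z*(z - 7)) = z - 7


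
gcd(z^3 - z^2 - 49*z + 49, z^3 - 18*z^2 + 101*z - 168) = z - 7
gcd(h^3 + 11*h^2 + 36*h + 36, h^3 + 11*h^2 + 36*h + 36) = h^3 + 11*h^2 + 36*h + 36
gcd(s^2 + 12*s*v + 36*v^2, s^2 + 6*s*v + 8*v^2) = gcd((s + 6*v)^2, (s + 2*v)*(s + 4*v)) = 1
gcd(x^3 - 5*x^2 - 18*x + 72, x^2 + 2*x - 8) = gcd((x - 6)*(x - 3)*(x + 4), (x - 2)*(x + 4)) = x + 4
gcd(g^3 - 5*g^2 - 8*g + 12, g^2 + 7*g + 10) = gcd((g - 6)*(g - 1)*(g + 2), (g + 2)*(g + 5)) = g + 2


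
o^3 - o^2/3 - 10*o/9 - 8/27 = (o - 4/3)*(o + 1/3)*(o + 2/3)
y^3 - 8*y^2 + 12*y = y*(y - 6)*(y - 2)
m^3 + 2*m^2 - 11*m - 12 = (m - 3)*(m + 1)*(m + 4)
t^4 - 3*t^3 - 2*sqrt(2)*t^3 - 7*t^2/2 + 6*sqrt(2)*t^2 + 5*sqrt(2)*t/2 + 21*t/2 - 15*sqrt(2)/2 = (t - 3)*(t - 5*sqrt(2)/2)*(t - sqrt(2)/2)*(t + sqrt(2))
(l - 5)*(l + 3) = l^2 - 2*l - 15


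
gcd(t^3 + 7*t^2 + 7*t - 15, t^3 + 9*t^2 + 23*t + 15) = t^2 + 8*t + 15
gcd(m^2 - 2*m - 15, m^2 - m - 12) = m + 3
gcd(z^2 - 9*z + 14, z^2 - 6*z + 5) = 1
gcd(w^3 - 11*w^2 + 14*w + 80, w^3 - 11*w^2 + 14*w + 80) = w^3 - 11*w^2 + 14*w + 80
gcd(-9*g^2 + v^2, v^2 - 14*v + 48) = 1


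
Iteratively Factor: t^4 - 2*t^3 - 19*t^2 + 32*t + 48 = (t + 4)*(t^3 - 6*t^2 + 5*t + 12) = (t + 1)*(t + 4)*(t^2 - 7*t + 12) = (t - 4)*(t + 1)*(t + 4)*(t - 3)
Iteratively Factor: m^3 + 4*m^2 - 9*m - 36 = (m + 4)*(m^2 - 9) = (m + 3)*(m + 4)*(m - 3)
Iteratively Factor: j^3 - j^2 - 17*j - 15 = (j + 1)*(j^2 - 2*j - 15) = (j + 1)*(j + 3)*(j - 5)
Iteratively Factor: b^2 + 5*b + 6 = (b + 3)*(b + 2)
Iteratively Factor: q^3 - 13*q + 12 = (q + 4)*(q^2 - 4*q + 3) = (q - 3)*(q + 4)*(q - 1)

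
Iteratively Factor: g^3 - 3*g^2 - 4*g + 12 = (g - 2)*(g^2 - g - 6) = (g - 3)*(g - 2)*(g + 2)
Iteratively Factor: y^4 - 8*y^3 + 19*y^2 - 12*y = (y - 4)*(y^3 - 4*y^2 + 3*y) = (y - 4)*(y - 3)*(y^2 - y) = (y - 4)*(y - 3)*(y - 1)*(y)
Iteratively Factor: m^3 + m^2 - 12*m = (m - 3)*(m^2 + 4*m) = m*(m - 3)*(m + 4)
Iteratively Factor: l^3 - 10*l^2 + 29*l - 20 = (l - 5)*(l^2 - 5*l + 4) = (l - 5)*(l - 4)*(l - 1)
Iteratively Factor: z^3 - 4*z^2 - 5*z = (z + 1)*(z^2 - 5*z) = z*(z + 1)*(z - 5)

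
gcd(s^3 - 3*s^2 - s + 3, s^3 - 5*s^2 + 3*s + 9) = s^2 - 2*s - 3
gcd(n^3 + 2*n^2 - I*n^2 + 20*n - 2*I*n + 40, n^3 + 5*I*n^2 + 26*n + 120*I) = n^2 - I*n + 20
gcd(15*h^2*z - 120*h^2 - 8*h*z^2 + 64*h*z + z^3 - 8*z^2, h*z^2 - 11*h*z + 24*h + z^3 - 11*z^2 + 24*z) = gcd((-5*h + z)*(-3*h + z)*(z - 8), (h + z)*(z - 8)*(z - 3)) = z - 8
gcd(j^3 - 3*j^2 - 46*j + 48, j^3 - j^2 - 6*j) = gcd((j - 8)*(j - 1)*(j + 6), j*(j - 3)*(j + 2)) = 1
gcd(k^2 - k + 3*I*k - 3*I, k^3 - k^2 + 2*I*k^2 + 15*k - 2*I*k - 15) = k - 1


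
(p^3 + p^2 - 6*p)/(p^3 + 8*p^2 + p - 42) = p/(p + 7)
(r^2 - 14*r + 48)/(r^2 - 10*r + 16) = (r - 6)/(r - 2)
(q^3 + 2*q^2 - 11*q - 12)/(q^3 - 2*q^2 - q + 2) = (q^2 + q - 12)/(q^2 - 3*q + 2)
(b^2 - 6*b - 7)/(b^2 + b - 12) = (b^2 - 6*b - 7)/(b^2 + b - 12)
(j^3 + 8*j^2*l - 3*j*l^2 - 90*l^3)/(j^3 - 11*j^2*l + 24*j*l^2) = (j^2 + 11*j*l + 30*l^2)/(j*(j - 8*l))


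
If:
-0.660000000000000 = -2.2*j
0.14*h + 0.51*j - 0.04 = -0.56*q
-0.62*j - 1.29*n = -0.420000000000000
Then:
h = -4.0*q - 0.807142857142857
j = 0.30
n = 0.18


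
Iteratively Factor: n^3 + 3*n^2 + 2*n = (n + 1)*(n^2 + 2*n) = (n + 1)*(n + 2)*(n)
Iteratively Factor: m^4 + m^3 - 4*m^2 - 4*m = (m)*(m^3 + m^2 - 4*m - 4) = m*(m - 2)*(m^2 + 3*m + 2) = m*(m - 2)*(m + 1)*(m + 2)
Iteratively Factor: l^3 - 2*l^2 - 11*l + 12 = (l - 1)*(l^2 - l - 12) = (l - 4)*(l - 1)*(l + 3)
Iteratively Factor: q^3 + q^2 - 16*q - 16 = (q + 4)*(q^2 - 3*q - 4) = (q - 4)*(q + 4)*(q + 1)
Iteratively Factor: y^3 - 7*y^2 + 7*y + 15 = (y - 3)*(y^2 - 4*y - 5) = (y - 3)*(y + 1)*(y - 5)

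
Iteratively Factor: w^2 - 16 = (w - 4)*(w + 4)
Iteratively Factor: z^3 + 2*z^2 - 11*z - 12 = (z - 3)*(z^2 + 5*z + 4) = (z - 3)*(z + 1)*(z + 4)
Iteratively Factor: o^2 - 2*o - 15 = (o - 5)*(o + 3)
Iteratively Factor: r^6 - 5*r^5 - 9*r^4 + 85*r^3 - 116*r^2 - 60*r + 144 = (r - 2)*(r^5 - 3*r^4 - 15*r^3 + 55*r^2 - 6*r - 72) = (r - 2)*(r + 1)*(r^4 - 4*r^3 - 11*r^2 + 66*r - 72) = (r - 3)*(r - 2)*(r + 1)*(r^3 - r^2 - 14*r + 24) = (r - 3)^2*(r - 2)*(r + 1)*(r^2 + 2*r - 8) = (r - 3)^2*(r - 2)*(r + 1)*(r + 4)*(r - 2)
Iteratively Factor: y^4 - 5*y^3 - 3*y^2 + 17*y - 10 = (y - 1)*(y^3 - 4*y^2 - 7*y + 10) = (y - 5)*(y - 1)*(y^2 + y - 2) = (y - 5)*(y - 1)*(y + 2)*(y - 1)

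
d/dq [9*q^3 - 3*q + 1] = 27*q^2 - 3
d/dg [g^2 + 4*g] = 2*g + 4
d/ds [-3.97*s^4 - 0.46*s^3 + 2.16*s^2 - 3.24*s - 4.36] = -15.88*s^3 - 1.38*s^2 + 4.32*s - 3.24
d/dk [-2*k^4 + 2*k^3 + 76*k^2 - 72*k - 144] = -8*k^3 + 6*k^2 + 152*k - 72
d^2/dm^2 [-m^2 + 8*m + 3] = -2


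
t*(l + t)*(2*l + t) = 2*l^2*t + 3*l*t^2 + t^3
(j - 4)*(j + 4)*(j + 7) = j^3 + 7*j^2 - 16*j - 112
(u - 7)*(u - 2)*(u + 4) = u^3 - 5*u^2 - 22*u + 56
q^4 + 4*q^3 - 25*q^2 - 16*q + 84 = (q - 3)*(q - 2)*(q + 2)*(q + 7)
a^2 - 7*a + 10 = (a - 5)*(a - 2)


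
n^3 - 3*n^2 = n^2*(n - 3)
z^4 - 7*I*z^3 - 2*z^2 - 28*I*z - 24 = (z - 6*I)*(z - 2*I)*(z - I)*(z + 2*I)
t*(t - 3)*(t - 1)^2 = t^4 - 5*t^3 + 7*t^2 - 3*t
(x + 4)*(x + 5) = x^2 + 9*x + 20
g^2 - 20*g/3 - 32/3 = (g - 8)*(g + 4/3)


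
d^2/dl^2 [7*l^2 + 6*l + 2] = 14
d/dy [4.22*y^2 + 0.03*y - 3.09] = 8.44*y + 0.03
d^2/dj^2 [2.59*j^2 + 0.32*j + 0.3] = 5.18000000000000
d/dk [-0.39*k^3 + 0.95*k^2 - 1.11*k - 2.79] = -1.17*k^2 + 1.9*k - 1.11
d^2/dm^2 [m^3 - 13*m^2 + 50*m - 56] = 6*m - 26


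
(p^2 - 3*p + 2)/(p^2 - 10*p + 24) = (p^2 - 3*p + 2)/(p^2 - 10*p + 24)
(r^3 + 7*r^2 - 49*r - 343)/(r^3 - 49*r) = (r + 7)/r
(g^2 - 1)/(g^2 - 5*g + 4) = (g + 1)/(g - 4)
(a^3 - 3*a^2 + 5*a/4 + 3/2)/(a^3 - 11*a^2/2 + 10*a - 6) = (a + 1/2)/(a - 2)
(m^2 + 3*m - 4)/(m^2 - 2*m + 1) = (m + 4)/(m - 1)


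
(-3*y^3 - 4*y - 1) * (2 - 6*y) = 18*y^4 - 6*y^3 + 24*y^2 - 2*y - 2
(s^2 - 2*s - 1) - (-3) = s^2 - 2*s + 2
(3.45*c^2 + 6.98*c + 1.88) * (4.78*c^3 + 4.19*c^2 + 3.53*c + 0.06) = 16.491*c^5 + 47.8199*c^4 + 50.4111*c^3 + 32.7236*c^2 + 7.0552*c + 0.1128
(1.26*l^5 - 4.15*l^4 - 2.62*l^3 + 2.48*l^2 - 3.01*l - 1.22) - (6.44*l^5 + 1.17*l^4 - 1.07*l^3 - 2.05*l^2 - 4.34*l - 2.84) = -5.18*l^5 - 5.32*l^4 - 1.55*l^3 + 4.53*l^2 + 1.33*l + 1.62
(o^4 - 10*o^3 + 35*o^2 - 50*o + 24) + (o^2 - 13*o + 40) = o^4 - 10*o^3 + 36*o^2 - 63*o + 64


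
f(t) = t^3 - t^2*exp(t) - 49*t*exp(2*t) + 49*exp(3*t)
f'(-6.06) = 110.12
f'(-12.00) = 432.00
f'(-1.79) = 13.88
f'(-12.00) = 432.00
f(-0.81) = 11.35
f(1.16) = 1009.41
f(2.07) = 17992.18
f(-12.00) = -1728.00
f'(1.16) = 3108.54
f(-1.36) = 2.23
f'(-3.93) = 46.32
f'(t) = -t^2*exp(t) + 3*t^2 - 98*t*exp(2*t) - 2*t*exp(t) + 147*exp(3*t) - 49*exp(2*t)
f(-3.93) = -60.93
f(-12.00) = -1728.00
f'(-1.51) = 13.42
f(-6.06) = -222.63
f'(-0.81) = 21.35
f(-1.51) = 0.19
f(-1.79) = -3.60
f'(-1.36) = 13.81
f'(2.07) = 57290.65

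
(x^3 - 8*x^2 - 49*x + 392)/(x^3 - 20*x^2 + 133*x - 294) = (x^2 - x - 56)/(x^2 - 13*x + 42)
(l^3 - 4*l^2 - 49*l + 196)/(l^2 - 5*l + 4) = (l^2 - 49)/(l - 1)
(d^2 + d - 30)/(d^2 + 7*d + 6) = (d - 5)/(d + 1)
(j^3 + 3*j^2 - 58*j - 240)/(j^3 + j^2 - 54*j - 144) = (j + 5)/(j + 3)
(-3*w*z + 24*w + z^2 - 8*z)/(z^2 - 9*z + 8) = (-3*w + z)/(z - 1)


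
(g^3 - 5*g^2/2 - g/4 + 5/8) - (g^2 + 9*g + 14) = g^3 - 7*g^2/2 - 37*g/4 - 107/8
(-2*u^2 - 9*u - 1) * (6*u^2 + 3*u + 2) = -12*u^4 - 60*u^3 - 37*u^2 - 21*u - 2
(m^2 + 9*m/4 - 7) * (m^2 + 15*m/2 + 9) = m^4 + 39*m^3/4 + 151*m^2/8 - 129*m/4 - 63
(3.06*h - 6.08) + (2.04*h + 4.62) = 5.1*h - 1.46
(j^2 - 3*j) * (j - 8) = j^3 - 11*j^2 + 24*j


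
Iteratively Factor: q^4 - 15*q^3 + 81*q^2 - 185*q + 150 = (q - 5)*(q^3 - 10*q^2 + 31*q - 30) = (q - 5)*(q - 3)*(q^2 - 7*q + 10) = (q - 5)*(q - 3)*(q - 2)*(q - 5)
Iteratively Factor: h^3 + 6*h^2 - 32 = (h - 2)*(h^2 + 8*h + 16) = (h - 2)*(h + 4)*(h + 4)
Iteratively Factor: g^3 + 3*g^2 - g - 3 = (g - 1)*(g^2 + 4*g + 3) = (g - 1)*(g + 1)*(g + 3)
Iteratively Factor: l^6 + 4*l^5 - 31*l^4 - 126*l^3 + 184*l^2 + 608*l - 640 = (l + 4)*(l^5 - 31*l^3 - 2*l^2 + 192*l - 160) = (l + 4)^2*(l^4 - 4*l^3 - 15*l^2 + 58*l - 40) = (l - 2)*(l + 4)^2*(l^3 - 2*l^2 - 19*l + 20) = (l - 2)*(l + 4)^3*(l^2 - 6*l + 5) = (l - 2)*(l - 1)*(l + 4)^3*(l - 5)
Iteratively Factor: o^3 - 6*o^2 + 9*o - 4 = (o - 4)*(o^2 - 2*o + 1) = (o - 4)*(o - 1)*(o - 1)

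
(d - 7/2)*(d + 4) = d^2 + d/2 - 14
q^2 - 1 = (q - 1)*(q + 1)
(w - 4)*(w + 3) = w^2 - w - 12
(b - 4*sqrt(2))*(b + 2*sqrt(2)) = b^2 - 2*sqrt(2)*b - 16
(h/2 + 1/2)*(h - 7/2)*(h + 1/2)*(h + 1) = h^4/2 - h^3/2 - 27*h^2/8 - 13*h/4 - 7/8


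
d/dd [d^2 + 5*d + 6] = 2*d + 5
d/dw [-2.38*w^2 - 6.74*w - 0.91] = -4.76*w - 6.74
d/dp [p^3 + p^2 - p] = 3*p^2 + 2*p - 1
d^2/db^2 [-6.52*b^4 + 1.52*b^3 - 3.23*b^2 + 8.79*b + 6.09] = -78.24*b^2 + 9.12*b - 6.46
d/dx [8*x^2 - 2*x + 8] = 16*x - 2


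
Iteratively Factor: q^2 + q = (q + 1)*(q)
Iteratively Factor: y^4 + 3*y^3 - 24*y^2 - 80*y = (y)*(y^3 + 3*y^2 - 24*y - 80) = y*(y + 4)*(y^2 - y - 20) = y*(y - 5)*(y + 4)*(y + 4)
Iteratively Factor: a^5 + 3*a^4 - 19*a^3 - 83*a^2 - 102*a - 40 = (a - 5)*(a^4 + 8*a^3 + 21*a^2 + 22*a + 8) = (a - 5)*(a + 1)*(a^3 + 7*a^2 + 14*a + 8) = (a - 5)*(a + 1)^2*(a^2 + 6*a + 8) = (a - 5)*(a + 1)^2*(a + 2)*(a + 4)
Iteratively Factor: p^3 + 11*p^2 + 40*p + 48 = (p + 4)*(p^2 + 7*p + 12) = (p + 3)*(p + 4)*(p + 4)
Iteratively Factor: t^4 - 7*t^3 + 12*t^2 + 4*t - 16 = (t - 2)*(t^3 - 5*t^2 + 2*t + 8) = (t - 2)*(t + 1)*(t^2 - 6*t + 8) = (t - 2)^2*(t + 1)*(t - 4)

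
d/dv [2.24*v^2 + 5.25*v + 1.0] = 4.48*v + 5.25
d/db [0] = 0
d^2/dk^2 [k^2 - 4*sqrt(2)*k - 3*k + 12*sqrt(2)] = 2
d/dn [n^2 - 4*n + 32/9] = 2*n - 4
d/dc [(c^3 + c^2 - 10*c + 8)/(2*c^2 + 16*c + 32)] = (c^2 + 8*c - 14)/(2*(c^2 + 8*c + 16))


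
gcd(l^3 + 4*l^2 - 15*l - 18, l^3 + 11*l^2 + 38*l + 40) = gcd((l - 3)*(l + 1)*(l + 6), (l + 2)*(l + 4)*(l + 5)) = 1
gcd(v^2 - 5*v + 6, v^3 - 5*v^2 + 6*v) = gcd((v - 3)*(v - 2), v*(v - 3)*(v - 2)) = v^2 - 5*v + 6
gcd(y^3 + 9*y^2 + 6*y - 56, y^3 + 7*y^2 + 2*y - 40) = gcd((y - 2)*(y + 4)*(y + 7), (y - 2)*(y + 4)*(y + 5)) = y^2 + 2*y - 8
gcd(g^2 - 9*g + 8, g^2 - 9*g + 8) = g^2 - 9*g + 8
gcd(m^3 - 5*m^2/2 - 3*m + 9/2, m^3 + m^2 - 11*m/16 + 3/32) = m + 3/2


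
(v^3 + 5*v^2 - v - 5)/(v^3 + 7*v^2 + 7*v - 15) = (v + 1)/(v + 3)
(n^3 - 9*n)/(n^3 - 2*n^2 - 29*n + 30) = n*(n^2 - 9)/(n^3 - 2*n^2 - 29*n + 30)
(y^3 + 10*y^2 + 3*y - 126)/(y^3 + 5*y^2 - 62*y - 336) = (y - 3)/(y - 8)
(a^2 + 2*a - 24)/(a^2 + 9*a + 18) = (a - 4)/(a + 3)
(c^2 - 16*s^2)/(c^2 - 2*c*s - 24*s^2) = (-c + 4*s)/(-c + 6*s)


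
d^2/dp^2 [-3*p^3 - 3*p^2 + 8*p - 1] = -18*p - 6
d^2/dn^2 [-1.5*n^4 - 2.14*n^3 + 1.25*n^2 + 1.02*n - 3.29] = -18.0*n^2 - 12.84*n + 2.5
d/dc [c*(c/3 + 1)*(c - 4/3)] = c^2 + 10*c/9 - 4/3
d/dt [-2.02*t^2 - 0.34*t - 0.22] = -4.04*t - 0.34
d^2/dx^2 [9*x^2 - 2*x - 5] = 18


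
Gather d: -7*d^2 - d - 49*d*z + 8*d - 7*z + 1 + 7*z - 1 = -7*d^2 + d*(7 - 49*z)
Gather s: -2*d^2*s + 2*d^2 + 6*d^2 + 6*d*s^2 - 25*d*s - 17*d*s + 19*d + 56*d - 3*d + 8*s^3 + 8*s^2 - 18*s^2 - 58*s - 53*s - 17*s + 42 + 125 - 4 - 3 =8*d^2 + 72*d + 8*s^3 + s^2*(6*d - 10) + s*(-2*d^2 - 42*d - 128) + 160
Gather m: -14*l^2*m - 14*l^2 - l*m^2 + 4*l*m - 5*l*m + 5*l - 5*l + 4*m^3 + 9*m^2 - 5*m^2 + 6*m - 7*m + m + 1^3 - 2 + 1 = -14*l^2 + 4*m^3 + m^2*(4 - l) + m*(-14*l^2 - l)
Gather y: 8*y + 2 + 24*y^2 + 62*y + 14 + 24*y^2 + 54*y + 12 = 48*y^2 + 124*y + 28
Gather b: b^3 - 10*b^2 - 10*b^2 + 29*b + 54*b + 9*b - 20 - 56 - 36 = b^3 - 20*b^2 + 92*b - 112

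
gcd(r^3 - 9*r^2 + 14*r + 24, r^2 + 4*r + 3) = r + 1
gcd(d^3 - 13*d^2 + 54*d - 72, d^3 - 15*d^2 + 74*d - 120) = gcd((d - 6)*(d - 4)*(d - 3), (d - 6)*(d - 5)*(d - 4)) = d^2 - 10*d + 24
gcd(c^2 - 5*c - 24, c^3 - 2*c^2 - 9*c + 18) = c + 3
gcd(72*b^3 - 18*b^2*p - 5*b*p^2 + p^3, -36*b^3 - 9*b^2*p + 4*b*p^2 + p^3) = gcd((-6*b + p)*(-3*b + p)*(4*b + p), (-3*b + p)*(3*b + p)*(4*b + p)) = -12*b^2 + b*p + p^2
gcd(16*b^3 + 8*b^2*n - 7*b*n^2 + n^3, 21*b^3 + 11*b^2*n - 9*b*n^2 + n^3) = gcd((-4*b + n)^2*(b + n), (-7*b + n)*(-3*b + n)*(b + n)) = b + n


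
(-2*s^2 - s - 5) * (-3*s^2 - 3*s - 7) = 6*s^4 + 9*s^3 + 32*s^2 + 22*s + 35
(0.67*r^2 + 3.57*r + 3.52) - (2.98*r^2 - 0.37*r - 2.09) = -2.31*r^2 + 3.94*r + 5.61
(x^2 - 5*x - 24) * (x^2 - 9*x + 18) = x^4 - 14*x^3 + 39*x^2 + 126*x - 432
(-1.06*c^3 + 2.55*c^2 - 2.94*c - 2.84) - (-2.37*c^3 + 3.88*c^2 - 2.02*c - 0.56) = 1.31*c^3 - 1.33*c^2 - 0.92*c - 2.28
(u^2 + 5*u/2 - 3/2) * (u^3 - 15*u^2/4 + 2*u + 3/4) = u^5 - 5*u^4/4 - 71*u^3/8 + 91*u^2/8 - 9*u/8 - 9/8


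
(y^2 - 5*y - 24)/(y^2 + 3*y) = (y - 8)/y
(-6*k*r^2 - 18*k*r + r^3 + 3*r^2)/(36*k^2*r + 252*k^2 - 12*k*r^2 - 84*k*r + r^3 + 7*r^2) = r*(r + 3)/(-6*k*r - 42*k + r^2 + 7*r)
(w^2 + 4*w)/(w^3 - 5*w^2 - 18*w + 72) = w/(w^2 - 9*w + 18)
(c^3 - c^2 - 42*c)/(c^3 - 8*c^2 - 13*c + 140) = c*(c + 6)/(c^2 - c - 20)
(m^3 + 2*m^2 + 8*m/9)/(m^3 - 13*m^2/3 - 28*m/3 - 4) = m*(3*m + 4)/(3*(m^2 - 5*m - 6))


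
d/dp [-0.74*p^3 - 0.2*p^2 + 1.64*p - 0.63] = -2.22*p^2 - 0.4*p + 1.64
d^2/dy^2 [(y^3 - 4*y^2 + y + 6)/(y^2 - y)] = 4*(-y^3 + 9*y^2 - 9*y + 3)/(y^3*(y^3 - 3*y^2 + 3*y - 1))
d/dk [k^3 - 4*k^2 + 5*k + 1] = 3*k^2 - 8*k + 5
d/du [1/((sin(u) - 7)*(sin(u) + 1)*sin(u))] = (-3*cos(u) + 12/tan(u) + 7*cos(u)/sin(u)^2)/((sin(u) - 7)^2*(sin(u) + 1)^2)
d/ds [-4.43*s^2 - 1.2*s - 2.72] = -8.86*s - 1.2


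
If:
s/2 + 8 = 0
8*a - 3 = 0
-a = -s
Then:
No Solution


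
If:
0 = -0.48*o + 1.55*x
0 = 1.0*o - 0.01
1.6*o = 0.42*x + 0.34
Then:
No Solution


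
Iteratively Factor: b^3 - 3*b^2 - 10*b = (b - 5)*(b^2 + 2*b) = (b - 5)*(b + 2)*(b)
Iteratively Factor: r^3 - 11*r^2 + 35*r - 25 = (r - 5)*(r^2 - 6*r + 5) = (r - 5)^2*(r - 1)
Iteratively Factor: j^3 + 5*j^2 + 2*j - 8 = (j - 1)*(j^2 + 6*j + 8) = (j - 1)*(j + 2)*(j + 4)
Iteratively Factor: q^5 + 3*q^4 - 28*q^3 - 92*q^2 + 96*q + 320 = (q - 5)*(q^4 + 8*q^3 + 12*q^2 - 32*q - 64) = (q - 5)*(q + 4)*(q^3 + 4*q^2 - 4*q - 16) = (q - 5)*(q - 2)*(q + 4)*(q^2 + 6*q + 8) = (q - 5)*(q - 2)*(q + 2)*(q + 4)*(q + 4)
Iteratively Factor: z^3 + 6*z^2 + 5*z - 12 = (z - 1)*(z^2 + 7*z + 12) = (z - 1)*(z + 3)*(z + 4)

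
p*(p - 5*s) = p^2 - 5*p*s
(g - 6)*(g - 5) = g^2 - 11*g + 30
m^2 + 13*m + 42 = (m + 6)*(m + 7)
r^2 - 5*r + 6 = (r - 3)*(r - 2)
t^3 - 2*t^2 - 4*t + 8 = (t - 2)^2*(t + 2)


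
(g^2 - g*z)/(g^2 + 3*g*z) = (g - z)/(g + 3*z)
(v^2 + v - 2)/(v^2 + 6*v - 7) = (v + 2)/(v + 7)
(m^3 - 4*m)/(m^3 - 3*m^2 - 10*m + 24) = m*(m + 2)/(m^2 - m - 12)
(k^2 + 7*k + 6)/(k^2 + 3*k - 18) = (k + 1)/(k - 3)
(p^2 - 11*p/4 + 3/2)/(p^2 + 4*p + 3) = (4*p^2 - 11*p + 6)/(4*(p^2 + 4*p + 3))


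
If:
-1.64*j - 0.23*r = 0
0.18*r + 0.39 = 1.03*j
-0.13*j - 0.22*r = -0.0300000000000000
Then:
No Solution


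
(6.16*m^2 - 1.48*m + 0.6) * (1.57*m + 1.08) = 9.6712*m^3 + 4.3292*m^2 - 0.6564*m + 0.648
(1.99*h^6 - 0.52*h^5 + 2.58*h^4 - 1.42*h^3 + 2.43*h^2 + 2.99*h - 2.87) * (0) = 0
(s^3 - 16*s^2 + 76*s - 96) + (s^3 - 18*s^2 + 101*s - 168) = 2*s^3 - 34*s^2 + 177*s - 264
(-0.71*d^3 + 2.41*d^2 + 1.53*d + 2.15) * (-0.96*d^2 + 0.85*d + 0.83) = 0.6816*d^5 - 2.9171*d^4 - 0.00959999999999961*d^3 + 1.2368*d^2 + 3.0974*d + 1.7845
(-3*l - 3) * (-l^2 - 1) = 3*l^3 + 3*l^2 + 3*l + 3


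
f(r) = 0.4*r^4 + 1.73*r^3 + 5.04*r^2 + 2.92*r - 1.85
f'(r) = 1.6*r^3 + 5.19*r^2 + 10.08*r + 2.92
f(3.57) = 216.50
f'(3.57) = 177.85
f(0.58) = 1.92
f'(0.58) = 10.82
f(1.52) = 22.44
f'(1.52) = 35.85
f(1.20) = 12.73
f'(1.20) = 25.25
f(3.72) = 244.42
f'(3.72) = 194.61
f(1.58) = 24.66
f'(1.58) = 38.11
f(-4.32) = 79.43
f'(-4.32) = -72.76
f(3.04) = 136.37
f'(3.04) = 126.48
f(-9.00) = 1743.34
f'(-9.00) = -833.81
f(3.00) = 131.38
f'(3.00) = 123.07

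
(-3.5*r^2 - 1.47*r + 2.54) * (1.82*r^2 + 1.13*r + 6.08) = -6.37*r^4 - 6.6304*r^3 - 18.3183*r^2 - 6.0674*r + 15.4432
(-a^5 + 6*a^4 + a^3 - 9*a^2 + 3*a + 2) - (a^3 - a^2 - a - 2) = -a^5 + 6*a^4 - 8*a^2 + 4*a + 4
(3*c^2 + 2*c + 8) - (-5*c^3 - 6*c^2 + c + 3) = 5*c^3 + 9*c^2 + c + 5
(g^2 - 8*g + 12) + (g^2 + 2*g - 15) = 2*g^2 - 6*g - 3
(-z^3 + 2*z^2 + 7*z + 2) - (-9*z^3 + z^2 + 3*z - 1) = 8*z^3 + z^2 + 4*z + 3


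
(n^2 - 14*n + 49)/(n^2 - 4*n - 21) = (n - 7)/(n + 3)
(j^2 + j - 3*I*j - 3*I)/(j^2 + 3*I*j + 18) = (j + 1)/(j + 6*I)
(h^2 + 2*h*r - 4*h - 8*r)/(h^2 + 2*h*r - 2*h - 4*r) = (h - 4)/(h - 2)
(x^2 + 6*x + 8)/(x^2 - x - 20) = (x + 2)/(x - 5)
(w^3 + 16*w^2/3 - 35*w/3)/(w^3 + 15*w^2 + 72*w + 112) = w*(3*w - 5)/(3*(w^2 + 8*w + 16))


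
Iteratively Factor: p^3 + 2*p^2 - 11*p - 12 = (p - 3)*(p^2 + 5*p + 4) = (p - 3)*(p + 4)*(p + 1)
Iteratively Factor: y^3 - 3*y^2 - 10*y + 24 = (y + 3)*(y^2 - 6*y + 8) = (y - 4)*(y + 3)*(y - 2)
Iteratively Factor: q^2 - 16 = (q - 4)*(q + 4)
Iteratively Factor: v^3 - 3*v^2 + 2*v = (v - 2)*(v^2 - v) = v*(v - 2)*(v - 1)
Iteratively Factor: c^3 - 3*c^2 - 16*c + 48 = (c - 4)*(c^2 + c - 12) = (c - 4)*(c + 4)*(c - 3)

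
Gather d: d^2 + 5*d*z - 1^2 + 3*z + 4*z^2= d^2 + 5*d*z + 4*z^2 + 3*z - 1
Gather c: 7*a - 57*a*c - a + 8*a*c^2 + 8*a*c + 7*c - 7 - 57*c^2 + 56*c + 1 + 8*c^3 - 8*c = 6*a + 8*c^3 + c^2*(8*a - 57) + c*(55 - 49*a) - 6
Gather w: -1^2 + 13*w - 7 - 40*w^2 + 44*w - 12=-40*w^2 + 57*w - 20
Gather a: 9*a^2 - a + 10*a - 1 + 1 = 9*a^2 + 9*a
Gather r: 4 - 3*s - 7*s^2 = -7*s^2 - 3*s + 4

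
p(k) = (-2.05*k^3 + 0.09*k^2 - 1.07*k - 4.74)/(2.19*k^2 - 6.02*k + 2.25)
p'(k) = (6.02 - 4.38*k)*(-2.05*k^3 + 0.09*k^2 - 1.07*k - 4.74)/(2.19*k^2 - 6.02*k + 2.25)^2 + (-6.15*k^2 + 0.18*k - 1.07)/(2.19*k^2 - 6.02*k + 2.25)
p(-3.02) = 1.38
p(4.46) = -10.00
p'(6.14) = -0.45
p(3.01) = -15.88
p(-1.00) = -0.15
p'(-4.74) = -0.83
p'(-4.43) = -0.82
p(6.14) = -10.08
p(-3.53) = 1.78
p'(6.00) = -0.41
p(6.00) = -10.02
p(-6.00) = 3.82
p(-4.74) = 2.76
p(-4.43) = 2.50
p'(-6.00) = -0.85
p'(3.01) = 14.47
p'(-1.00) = -0.85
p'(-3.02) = -0.77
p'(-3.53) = -0.79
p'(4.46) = 0.66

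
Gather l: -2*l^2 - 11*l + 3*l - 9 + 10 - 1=-2*l^2 - 8*l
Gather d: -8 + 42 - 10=24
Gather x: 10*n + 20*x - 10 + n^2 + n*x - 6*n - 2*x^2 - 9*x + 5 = n^2 + 4*n - 2*x^2 + x*(n + 11) - 5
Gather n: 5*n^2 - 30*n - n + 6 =5*n^2 - 31*n + 6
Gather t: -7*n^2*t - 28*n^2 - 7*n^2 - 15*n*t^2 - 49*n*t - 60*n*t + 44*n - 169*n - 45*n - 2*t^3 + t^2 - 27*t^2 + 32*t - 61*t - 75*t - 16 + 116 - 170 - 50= -35*n^2 - 170*n - 2*t^3 + t^2*(-15*n - 26) + t*(-7*n^2 - 109*n - 104) - 120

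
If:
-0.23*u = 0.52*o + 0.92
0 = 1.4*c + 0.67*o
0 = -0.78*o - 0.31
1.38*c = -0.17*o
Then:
No Solution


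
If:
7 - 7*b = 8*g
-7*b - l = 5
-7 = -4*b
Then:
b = 7/4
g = -21/32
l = -69/4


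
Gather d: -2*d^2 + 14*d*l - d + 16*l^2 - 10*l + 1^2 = -2*d^2 + d*(14*l - 1) + 16*l^2 - 10*l + 1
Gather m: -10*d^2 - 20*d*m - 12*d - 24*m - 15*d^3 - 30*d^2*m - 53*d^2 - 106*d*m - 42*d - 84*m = -15*d^3 - 63*d^2 - 54*d + m*(-30*d^2 - 126*d - 108)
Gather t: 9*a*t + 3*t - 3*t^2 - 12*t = -3*t^2 + t*(9*a - 9)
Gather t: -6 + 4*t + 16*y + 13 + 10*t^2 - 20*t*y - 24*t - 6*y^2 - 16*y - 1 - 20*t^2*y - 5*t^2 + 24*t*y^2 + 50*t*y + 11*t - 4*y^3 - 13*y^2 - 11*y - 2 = t^2*(5 - 20*y) + t*(24*y^2 + 30*y - 9) - 4*y^3 - 19*y^2 - 11*y + 4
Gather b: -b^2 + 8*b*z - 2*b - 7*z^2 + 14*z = -b^2 + b*(8*z - 2) - 7*z^2 + 14*z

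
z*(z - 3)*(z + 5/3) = z^3 - 4*z^2/3 - 5*z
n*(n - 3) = n^2 - 3*n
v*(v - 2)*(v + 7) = v^3 + 5*v^2 - 14*v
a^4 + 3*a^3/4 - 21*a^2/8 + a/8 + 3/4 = (a - 1)*(a - 3/4)*(a + 1/2)*(a + 2)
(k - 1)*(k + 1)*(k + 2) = k^3 + 2*k^2 - k - 2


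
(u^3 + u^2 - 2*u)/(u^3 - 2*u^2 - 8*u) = (u - 1)/(u - 4)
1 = 1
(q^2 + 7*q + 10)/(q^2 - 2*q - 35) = (q + 2)/(q - 7)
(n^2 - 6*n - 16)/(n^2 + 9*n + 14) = (n - 8)/(n + 7)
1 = 1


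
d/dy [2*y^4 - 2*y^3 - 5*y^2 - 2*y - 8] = 8*y^3 - 6*y^2 - 10*y - 2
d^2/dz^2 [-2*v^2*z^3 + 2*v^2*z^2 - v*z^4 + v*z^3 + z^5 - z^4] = -12*v^2*z + 4*v^2 - 12*v*z^2 + 6*v*z + 20*z^3 - 12*z^2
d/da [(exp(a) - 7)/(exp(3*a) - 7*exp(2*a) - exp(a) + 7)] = -2*exp(2*a)/(exp(4*a) - 2*exp(2*a) + 1)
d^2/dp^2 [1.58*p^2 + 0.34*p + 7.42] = 3.16000000000000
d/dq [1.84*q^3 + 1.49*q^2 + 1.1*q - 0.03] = 5.52*q^2 + 2.98*q + 1.1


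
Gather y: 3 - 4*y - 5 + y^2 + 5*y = y^2 + y - 2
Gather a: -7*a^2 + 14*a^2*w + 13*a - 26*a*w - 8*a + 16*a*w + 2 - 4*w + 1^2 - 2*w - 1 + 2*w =a^2*(14*w - 7) + a*(5 - 10*w) - 4*w + 2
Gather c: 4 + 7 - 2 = 9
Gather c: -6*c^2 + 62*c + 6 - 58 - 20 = -6*c^2 + 62*c - 72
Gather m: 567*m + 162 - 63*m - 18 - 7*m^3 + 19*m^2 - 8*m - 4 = -7*m^3 + 19*m^2 + 496*m + 140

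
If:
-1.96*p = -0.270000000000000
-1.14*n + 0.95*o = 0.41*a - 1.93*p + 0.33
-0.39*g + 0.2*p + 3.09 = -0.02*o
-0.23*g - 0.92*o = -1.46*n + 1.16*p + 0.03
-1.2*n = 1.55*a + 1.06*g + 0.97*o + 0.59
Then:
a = -4.95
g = 7.91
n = 0.30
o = -1.71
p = 0.14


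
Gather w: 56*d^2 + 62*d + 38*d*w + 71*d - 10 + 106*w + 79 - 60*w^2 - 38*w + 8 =56*d^2 + 133*d - 60*w^2 + w*(38*d + 68) + 77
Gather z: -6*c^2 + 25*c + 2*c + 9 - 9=-6*c^2 + 27*c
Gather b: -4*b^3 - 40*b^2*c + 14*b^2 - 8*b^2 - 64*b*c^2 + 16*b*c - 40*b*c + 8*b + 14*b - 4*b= -4*b^3 + b^2*(6 - 40*c) + b*(-64*c^2 - 24*c + 18)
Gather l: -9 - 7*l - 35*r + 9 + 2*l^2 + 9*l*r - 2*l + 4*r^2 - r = 2*l^2 + l*(9*r - 9) + 4*r^2 - 36*r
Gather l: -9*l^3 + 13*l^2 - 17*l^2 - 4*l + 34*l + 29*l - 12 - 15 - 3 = -9*l^3 - 4*l^2 + 59*l - 30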